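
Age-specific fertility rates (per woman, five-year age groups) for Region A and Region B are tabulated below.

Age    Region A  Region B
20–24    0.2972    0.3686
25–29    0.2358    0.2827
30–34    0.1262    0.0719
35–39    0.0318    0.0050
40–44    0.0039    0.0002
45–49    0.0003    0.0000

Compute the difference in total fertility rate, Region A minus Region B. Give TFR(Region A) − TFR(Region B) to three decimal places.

-0.166

Region A:
  Sum of ASFRs = 0.2972 + 0.2358 + 0.1262 + 0.0318 + 0.0039 + 0.0003 = 0.6952
  TFR = 5 × 0.6952 = 3.476
Region B:
  Sum of ASFRs = 0.3686 + 0.2827 + 0.0719 + 0.0050 + 0.0002 + 0.0000 = 0.7284
  TFR = 5 × 0.7284 = 3.642
Difference = 3.476 − 3.642 = -0.166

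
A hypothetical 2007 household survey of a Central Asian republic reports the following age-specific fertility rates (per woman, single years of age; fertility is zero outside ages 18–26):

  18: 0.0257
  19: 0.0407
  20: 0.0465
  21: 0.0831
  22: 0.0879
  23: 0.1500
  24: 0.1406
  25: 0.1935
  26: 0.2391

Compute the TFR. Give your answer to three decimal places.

1.007

Sum of ASFRs = 0.0257 + 0.0407 + 0.0465 + 0.0831 + 0.0879 + 0.1500 + 0.1406 + 0.1935 + 0.2391 = 1.0071
TFR = 1.0071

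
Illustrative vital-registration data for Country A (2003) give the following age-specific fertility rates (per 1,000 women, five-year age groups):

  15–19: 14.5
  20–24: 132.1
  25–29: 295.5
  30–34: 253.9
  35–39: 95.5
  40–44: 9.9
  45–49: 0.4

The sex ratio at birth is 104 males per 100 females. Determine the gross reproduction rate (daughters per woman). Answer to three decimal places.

Proportion female at birth = 100 / (100 + 104) = 0.49020.
Sum of ASFRs = 14.5 + 132.1 + 295.5 + 253.9 + 95.5 + 9.9 + 0.4 = 801.8
TFR = 5 × 801.8 / 1000 = 4.009
GRR = 0.49020 × 4.009 = 1.96521

1.965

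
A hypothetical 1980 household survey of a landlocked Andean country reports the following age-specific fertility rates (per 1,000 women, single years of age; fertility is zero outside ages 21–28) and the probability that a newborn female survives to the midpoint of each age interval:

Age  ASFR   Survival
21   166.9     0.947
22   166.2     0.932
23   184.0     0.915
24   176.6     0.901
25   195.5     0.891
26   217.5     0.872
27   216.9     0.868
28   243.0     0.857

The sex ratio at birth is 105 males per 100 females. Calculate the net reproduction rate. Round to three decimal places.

Proportion female at birth = 100 / (100 + 105) = 0.48780.
Weighting each age-specific rate by interval width and survival:
  21: 1 × 166.9/1000 × 0.947 = 0.15805
  22: 1 × 166.2/1000 × 0.932 = 0.15490
  23: 1 × 184.0/1000 × 0.915 = 0.16836
  24: 1 × 176.6/1000 × 0.901 = 0.15912
  25: 1 × 195.5/1000 × 0.891 = 0.17419
  26: 1 × 217.5/1000 × 0.872 = 0.18966
  27: 1 × 216.9/1000 × 0.868 = 0.18827
  28: 1 × 243.0/1000 × 0.857 = 0.20825
Sum = 1.40080
NRR = 0.48780 × 1.40080 = 0.68331
An NRR under 1 implies long-run decline under these rates.

0.683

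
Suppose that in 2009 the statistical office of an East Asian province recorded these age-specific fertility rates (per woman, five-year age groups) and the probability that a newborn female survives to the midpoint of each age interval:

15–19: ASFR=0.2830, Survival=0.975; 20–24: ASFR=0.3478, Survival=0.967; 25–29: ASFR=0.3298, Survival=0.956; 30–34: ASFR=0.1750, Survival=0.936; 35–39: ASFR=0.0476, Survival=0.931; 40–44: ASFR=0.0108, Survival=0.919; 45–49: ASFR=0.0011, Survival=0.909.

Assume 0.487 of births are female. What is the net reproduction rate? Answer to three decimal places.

2.792

Proportion female at birth = 0.487.
Per-age-group product (5 × ASFR × survival probability):
  15–19: 5 × 0.2830 × 0.975 = 1.37963
  20–24: 5 × 0.3478 × 0.967 = 1.68161
  25–29: 5 × 0.3298 × 0.956 = 1.57644
  30–34: 5 × 0.1750 × 0.936 = 0.81900
  35–39: 5 × 0.0476 × 0.931 = 0.22158
  40–44: 5 × 0.0108 × 0.919 = 0.04963
  45–49: 5 × 0.0011 × 0.909 = 0.00500
Sum = 5.73289
NRR = 0.487 × 5.73289 = 2.79192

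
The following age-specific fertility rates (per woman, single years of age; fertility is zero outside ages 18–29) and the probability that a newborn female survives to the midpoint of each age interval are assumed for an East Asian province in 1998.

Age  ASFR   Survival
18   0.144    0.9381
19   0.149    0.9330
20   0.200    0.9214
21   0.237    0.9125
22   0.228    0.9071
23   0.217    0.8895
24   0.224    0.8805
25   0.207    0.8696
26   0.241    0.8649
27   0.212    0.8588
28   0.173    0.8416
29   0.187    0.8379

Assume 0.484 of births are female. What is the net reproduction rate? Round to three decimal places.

Proportion female at birth = 0.484.
Survival-weighted fertility by age (1·fₓ·Sₓ):
  18: 1 × 0.144 × 0.9381 = 0.13509
  19: 1 × 0.149 × 0.9330 = 0.13902
  20: 1 × 0.200 × 0.9214 = 0.18428
  21: 1 × 0.237 × 0.9125 = 0.21626
  22: 1 × 0.228 × 0.9071 = 0.20682
  23: 1 × 0.217 × 0.8895 = 0.19302
  24: 1 × 0.224 × 0.8805 = 0.19723
  25: 1 × 0.207 × 0.8696 = 0.18001
  26: 1 × 0.241 × 0.8649 = 0.20844
  27: 1 × 0.212 × 0.8588 = 0.18207
  28: 1 × 0.173 × 0.8416 = 0.14560
  29: 1 × 0.187 × 0.8379 = 0.15669
Sum = 2.14453
NRR = 0.484 × 2.14453 = 1.03795

1.038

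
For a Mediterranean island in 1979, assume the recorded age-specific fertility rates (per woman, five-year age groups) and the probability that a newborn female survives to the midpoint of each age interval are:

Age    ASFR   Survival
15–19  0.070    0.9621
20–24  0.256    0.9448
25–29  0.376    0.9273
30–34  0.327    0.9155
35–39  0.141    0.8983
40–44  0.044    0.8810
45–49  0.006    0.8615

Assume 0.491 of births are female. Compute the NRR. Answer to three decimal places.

2.769

Proportion female at birth = 0.491.
Survival-weighted fertility by age (5·fₓ·Sₓ):
  15–19: 5 × 0.070 × 0.9621 = 0.33674
  20–24: 5 × 0.256 × 0.9448 = 1.20934
  25–29: 5 × 0.376 × 0.9273 = 1.74332
  30–34: 5 × 0.327 × 0.9155 = 1.49684
  35–39: 5 × 0.141 × 0.8983 = 0.63330
  40–44: 5 × 0.044 × 0.8810 = 0.19382
  45–49: 5 × 0.006 × 0.8615 = 0.02585
Sum = 5.63921
NRR = 0.491 × 5.63921 = 2.76885
An NRR exceeding 1 indicates intrinsic growth under these rates.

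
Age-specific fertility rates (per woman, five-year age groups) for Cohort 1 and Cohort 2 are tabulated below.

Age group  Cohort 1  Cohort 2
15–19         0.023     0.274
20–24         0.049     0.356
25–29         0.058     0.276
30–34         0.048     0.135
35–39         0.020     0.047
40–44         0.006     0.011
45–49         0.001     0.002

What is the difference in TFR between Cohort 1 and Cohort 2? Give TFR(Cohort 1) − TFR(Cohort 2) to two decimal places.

Cohort 1:
  Sum of ASFRs = 0.023 + 0.049 + 0.058 + 0.048 + 0.020 + 0.006 + 0.001 = 0.205
  TFR = 5 × 0.205 = 1.025
Cohort 2:
  Sum of ASFRs = 0.274 + 0.356 + 0.276 + 0.135 + 0.047 + 0.011 + 0.002 = 1.101
  TFR = 5 × 1.101 = 5.505
Difference = 1.025 − 5.505 = -4.48

-4.48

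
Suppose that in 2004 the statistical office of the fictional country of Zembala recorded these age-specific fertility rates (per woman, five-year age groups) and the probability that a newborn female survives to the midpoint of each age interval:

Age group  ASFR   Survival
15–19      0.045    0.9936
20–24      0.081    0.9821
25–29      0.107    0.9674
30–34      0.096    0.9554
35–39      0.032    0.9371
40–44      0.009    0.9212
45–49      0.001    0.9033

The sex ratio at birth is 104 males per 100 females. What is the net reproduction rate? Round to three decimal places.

Proportion female at birth = 100 / (100 + 104) = 0.49020.
Each age group contributes 5 × ASFR × survival:
  15–19: 5 × 0.045 × 0.9936 = 0.22356
  20–24: 5 × 0.081 × 0.9821 = 0.39775
  25–29: 5 × 0.107 × 0.9674 = 0.51756
  30–34: 5 × 0.096 × 0.9554 = 0.45859
  35–39: 5 × 0.032 × 0.9371 = 0.14994
  40–44: 5 × 0.009 × 0.9212 = 0.04145
  45–49: 5 × 0.001 × 0.9033 = 0.00452
Sum = 1.79337
NRR = 0.49020 × 1.79337 = 0.87911

0.879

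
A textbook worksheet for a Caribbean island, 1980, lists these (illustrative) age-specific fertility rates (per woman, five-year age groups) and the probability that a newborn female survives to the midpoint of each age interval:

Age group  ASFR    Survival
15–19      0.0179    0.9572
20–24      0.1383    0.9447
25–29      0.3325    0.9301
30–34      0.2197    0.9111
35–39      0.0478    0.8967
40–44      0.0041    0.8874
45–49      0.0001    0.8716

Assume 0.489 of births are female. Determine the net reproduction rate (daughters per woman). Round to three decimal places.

Proportion female at birth = 0.489.
Weighting each age-specific rate by interval width and survival:
  15–19: 5 × 0.0179 × 0.9572 = 0.08567
  20–24: 5 × 0.1383 × 0.9447 = 0.65326
  25–29: 5 × 0.3325 × 0.9301 = 1.54629
  30–34: 5 × 0.2197 × 0.9111 = 1.00084
  35–39: 5 × 0.0478 × 0.8967 = 0.21431
  40–44: 5 × 0.0041 × 0.8874 = 0.01819
  45–49: 5 × 0.0001 × 0.8716 = 0.00044
Sum = 3.51900
NRR = 0.489 × 3.51900 = 1.72079
NRR > 1, so each generation more than replaces itself.

1.721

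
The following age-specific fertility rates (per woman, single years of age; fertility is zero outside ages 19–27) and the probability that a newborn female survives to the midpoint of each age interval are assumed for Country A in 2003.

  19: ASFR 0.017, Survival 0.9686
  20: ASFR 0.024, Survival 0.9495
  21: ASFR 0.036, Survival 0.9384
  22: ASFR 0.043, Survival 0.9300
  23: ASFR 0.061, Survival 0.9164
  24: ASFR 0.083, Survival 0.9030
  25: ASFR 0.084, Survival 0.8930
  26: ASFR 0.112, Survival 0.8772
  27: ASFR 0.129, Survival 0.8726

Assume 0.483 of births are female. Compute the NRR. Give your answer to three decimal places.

0.256

Proportion female at birth = 0.483.
Each age group contributes 1 × ASFR × survival:
  19: 1 × 0.017 × 0.9686 = 0.01647
  20: 1 × 0.024 × 0.9495 = 0.02279
  21: 1 × 0.036 × 0.9384 = 0.03378
  22: 1 × 0.043 × 0.9300 = 0.03999
  23: 1 × 0.061 × 0.9164 = 0.05590
  24: 1 × 0.083 × 0.9030 = 0.07495
  25: 1 × 0.084 × 0.8930 = 0.07501
  26: 1 × 0.112 × 0.8772 = 0.09825
  27: 1 × 0.129 × 0.8726 = 0.11257
Sum = 0.52971
NRR = 0.483 × 0.52971 = 0.25585
NRR < 1, so the cohort does not fully replace itself.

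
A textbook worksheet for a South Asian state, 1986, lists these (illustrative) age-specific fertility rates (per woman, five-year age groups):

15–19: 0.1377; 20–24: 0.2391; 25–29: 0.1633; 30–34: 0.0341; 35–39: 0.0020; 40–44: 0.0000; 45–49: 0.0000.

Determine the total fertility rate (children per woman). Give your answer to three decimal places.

2.881

Sum of ASFRs = 0.1377 + 0.2391 + 0.1633 + 0.0341 + 0.0020 + 0.0000 + 0.0000 = 0.5762
TFR = 5 × 0.5762 = 2.881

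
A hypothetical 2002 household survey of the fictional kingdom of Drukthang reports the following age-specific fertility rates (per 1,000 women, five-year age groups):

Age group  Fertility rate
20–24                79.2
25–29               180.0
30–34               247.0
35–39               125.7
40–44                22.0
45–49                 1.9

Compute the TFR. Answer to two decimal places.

Sum of ASFRs = 79.2 + 180.0 + 247.0 + 125.7 + 22.0 + 1.9 = 655.8
TFR = 5 × 655.8 / 1000 = 3.279

3.28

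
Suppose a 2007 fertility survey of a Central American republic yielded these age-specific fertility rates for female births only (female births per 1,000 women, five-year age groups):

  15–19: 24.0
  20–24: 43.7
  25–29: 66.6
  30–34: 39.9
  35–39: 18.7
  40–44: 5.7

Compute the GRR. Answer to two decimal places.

0.99

Sum of female ASFRs = 24.0 + 43.7 + 66.6 + 39.9 + 18.7 + 5.7 = 198.6
GRR = 5 × 198.6 / 1000 = 0.993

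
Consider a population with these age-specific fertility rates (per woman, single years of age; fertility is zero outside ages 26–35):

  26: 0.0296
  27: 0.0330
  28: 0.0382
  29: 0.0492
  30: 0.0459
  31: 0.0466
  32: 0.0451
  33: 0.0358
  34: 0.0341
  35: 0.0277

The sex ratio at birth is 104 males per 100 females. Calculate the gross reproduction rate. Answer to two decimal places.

0.19

Proportion female at birth = 100 / (100 + 104) = 0.49020.
Sum of ASFRs = 0.0296 + 0.0330 + 0.0382 + 0.0492 + 0.0459 + 0.0466 + 0.0451 + 0.0358 + 0.0341 + 0.0277 = 0.3852
TFR = 0.3852
GRR = 0.49020 × 0.3852 = 0.18883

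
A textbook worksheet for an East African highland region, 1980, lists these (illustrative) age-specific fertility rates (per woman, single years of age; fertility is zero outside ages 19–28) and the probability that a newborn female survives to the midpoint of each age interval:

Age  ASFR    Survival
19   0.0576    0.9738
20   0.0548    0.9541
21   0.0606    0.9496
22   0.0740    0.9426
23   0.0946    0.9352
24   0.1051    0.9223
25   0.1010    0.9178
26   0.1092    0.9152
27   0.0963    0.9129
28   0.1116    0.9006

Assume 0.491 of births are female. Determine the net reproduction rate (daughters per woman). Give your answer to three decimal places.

Proportion female at birth = 0.491.
Each age group contributes 1 × ASFR × survival:
  19: 1 × 0.0576 × 0.9738 = 0.05609
  20: 1 × 0.0548 × 0.9541 = 0.05228
  21: 1 × 0.0606 × 0.9496 = 0.05755
  22: 1 × 0.0740 × 0.9426 = 0.06975
  23: 1 × 0.0946 × 0.9352 = 0.08847
  24: 1 × 0.1051 × 0.9223 = 0.09693
  25: 1 × 0.1010 × 0.9178 = 0.09270
  26: 1 × 0.1092 × 0.9152 = 0.09994
  27: 1 × 0.0963 × 0.9129 = 0.08791
  28: 1 × 0.1116 × 0.9006 = 0.10051
Sum = 0.80213
NRR = 0.491 × 0.80213 = 0.39385

0.394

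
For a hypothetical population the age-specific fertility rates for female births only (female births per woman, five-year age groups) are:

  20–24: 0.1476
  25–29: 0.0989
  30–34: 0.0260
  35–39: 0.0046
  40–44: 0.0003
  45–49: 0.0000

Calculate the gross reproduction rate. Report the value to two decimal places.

Sum of female ASFRs = 0.1476 + 0.0989 + 0.0260 + 0.0046 + 0.0003 + 0.0000 = 0.2774
GRR = 5 × 0.2774 = 1.387

1.39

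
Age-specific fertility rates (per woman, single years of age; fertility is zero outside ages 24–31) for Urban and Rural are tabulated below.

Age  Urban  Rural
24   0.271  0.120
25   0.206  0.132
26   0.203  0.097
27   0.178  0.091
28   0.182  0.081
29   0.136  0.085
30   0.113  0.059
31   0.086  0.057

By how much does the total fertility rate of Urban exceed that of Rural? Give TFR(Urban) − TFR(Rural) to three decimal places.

0.653

Urban:
  Sum of ASFRs = 0.271 + 0.206 + 0.203 + 0.178 + 0.182 + 0.136 + 0.113 + 0.086 = 1.375
  TFR = 1.375
Rural:
  Sum of ASFRs = 0.120 + 0.132 + 0.097 + 0.091 + 0.081 + 0.085 + 0.059 + 0.057 = 0.722
  TFR = 0.722
Difference = 1.375 − 0.722 = 0.653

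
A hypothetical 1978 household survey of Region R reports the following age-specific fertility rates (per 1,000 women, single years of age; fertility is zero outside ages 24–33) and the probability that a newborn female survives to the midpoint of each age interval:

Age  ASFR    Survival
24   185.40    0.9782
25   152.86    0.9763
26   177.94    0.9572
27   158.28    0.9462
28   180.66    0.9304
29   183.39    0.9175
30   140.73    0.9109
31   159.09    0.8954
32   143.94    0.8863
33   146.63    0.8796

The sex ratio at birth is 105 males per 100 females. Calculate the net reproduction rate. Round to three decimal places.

Proportion female at birth = 100 / (100 + 105) = 0.48780.
Survival-weighted fertility by age (1·fₓ·Sₓ):
  24: 1 × 185.40/1000 × 0.9782 = 0.18136
  25: 1 × 152.86/1000 × 0.9763 = 0.14924
  26: 1 × 177.94/1000 × 0.9572 = 0.17032
  27: 1 × 158.28/1000 × 0.9462 = 0.14976
  28: 1 × 180.66/1000 × 0.9304 = 0.16809
  29: 1 × 183.39/1000 × 0.9175 = 0.16826
  30: 1 × 140.73/1000 × 0.9109 = 0.12819
  31: 1 × 159.09/1000 × 0.8954 = 0.14245
  32: 1 × 143.94/1000 × 0.8863 = 0.12757
  33: 1 × 146.63/1000 × 0.8796 = 0.12898
Sum = 1.51422
NRR = 0.48780 × 1.51422 = 0.73864

0.739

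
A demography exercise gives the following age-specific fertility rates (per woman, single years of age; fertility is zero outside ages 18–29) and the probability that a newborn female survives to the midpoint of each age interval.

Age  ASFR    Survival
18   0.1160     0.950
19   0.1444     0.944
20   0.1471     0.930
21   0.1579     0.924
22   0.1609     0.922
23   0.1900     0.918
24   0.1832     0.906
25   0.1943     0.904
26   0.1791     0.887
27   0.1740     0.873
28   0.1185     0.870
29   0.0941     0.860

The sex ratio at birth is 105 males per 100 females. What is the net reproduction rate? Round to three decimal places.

0.824

Proportion female at birth = 100 / (100 + 105) = 0.48780.
Per-age-group product (1 × ASFR × survival probability):
  18: 1 × 0.1160 × 0.950 = 0.11020
  19: 1 × 0.1444 × 0.944 = 0.13631
  20: 1 × 0.1471 × 0.930 = 0.13680
  21: 1 × 0.1579 × 0.924 = 0.14590
  22: 1 × 0.1609 × 0.922 = 0.14835
  23: 1 × 0.1900 × 0.918 = 0.17442
  24: 1 × 0.1832 × 0.906 = 0.16598
  25: 1 × 0.1943 × 0.904 = 0.17565
  26: 1 × 0.1791 × 0.887 = 0.15886
  27: 1 × 0.1740 × 0.873 = 0.15190
  28: 1 × 0.1185 × 0.870 = 0.10310
  29: 1 × 0.0941 × 0.860 = 0.08093
Sum = 1.68840
NRR = 0.48780 × 1.68840 = 0.82360
An NRR under 1 implies long-run decline under these rates.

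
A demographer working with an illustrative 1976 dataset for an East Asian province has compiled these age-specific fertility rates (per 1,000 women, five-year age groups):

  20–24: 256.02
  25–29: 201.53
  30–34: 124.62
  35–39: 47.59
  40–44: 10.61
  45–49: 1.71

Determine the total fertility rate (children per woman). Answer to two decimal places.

3.21

Sum of ASFRs = 256.02 + 201.53 + 124.62 + 47.59 + 10.61 + 1.71 = 642.08
TFR = 5 × 642.08 / 1000 = 3.2104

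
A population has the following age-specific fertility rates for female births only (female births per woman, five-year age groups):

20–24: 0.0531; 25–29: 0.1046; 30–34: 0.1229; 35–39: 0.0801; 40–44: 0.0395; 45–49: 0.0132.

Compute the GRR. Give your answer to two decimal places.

Sum of female ASFRs = 0.0531 + 0.1046 + 0.1229 + 0.0801 + 0.0395 + 0.0132 = 0.4134
GRR = 5 × 0.4134 = 2.067

2.07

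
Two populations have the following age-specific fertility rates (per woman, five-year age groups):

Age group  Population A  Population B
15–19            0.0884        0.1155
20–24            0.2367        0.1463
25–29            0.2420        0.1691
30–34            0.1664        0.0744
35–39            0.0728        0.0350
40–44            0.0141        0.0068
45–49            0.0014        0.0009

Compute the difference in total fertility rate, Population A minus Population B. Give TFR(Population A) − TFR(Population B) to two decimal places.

Population A:
  Sum of ASFRs = 0.0884 + 0.2367 + 0.2420 + 0.1664 + 0.0728 + 0.0141 + 0.0014 = 0.8218
  TFR = 5 × 0.8218 = 4.109
Population B:
  Sum of ASFRs = 0.1155 + 0.1463 + 0.1691 + 0.0744 + 0.0350 + 0.0068 + 0.0009 = 0.5480
  TFR = 5 × 0.5480 = 2.74
Difference = 4.109 − 2.74 = 1.369

1.37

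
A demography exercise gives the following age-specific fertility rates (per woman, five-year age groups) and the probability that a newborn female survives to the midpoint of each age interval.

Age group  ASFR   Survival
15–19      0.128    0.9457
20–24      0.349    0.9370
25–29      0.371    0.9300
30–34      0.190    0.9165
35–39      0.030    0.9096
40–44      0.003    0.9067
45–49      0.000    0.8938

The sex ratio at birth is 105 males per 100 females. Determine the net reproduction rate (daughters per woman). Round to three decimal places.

2.432

Proportion female at birth = 100 / (100 + 105) = 0.48780.
Survival-weighted fertility by age (5·fₓ·Sₓ):
  15–19: 5 × 0.128 × 0.9457 = 0.60525
  20–24: 5 × 0.349 × 0.9370 = 1.63507
  25–29: 5 × 0.371 × 0.9300 = 1.72515
  30–34: 5 × 0.190 × 0.9165 = 0.87068
  35–39: 5 × 0.030 × 0.9096 = 0.13644
  40–44: 5 × 0.003 × 0.9067 = 0.01360
  45–49: 5 × 0.000 × 0.8938 = 0.00000
Sum = 4.98619
NRR = 0.48780 × 4.98619 = 2.43226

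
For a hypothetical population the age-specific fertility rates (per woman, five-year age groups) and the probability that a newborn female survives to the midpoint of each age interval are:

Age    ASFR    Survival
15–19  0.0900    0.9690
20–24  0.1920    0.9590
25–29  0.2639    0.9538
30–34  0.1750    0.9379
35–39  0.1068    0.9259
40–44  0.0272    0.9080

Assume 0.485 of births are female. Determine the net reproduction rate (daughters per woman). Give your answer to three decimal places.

1.966

Proportion female at birth = 0.485.
Weighting each age-specific rate by interval width and survival:
  15–19: 5 × 0.0900 × 0.9690 = 0.43605
  20–24: 5 × 0.1920 × 0.9590 = 0.92064
  25–29: 5 × 0.2639 × 0.9538 = 1.25854
  30–34: 5 × 0.1750 × 0.9379 = 0.82066
  35–39: 5 × 0.1068 × 0.9259 = 0.49443
  40–44: 5 × 0.0272 × 0.9080 = 0.12349
Sum = 4.05381
NRR = 0.485 × 4.05381 = 1.96610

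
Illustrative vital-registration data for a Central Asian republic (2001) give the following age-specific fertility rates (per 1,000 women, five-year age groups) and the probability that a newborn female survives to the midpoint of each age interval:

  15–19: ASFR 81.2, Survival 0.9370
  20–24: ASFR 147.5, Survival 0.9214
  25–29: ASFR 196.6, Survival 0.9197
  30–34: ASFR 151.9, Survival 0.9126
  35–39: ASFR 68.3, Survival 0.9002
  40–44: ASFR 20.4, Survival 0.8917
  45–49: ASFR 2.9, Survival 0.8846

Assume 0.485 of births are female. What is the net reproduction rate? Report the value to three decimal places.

1.488

Proportion female at birth = 0.485.
Weighting each age-specific rate by interval width and survival:
  15–19: 5 × 81.2/1000 × 0.9370 = 0.38042
  20–24: 5 × 147.5/1000 × 0.9214 = 0.67953
  25–29: 5 × 196.6/1000 × 0.9197 = 0.90407
  30–34: 5 × 151.9/1000 × 0.9126 = 0.69312
  35–39: 5 × 68.3/1000 × 0.9002 = 0.30742
  40–44: 5 × 20.4/1000 × 0.8917 = 0.09095
  45–49: 5 × 2.9/1000 × 0.8846 = 0.01283
Sum = 3.06834
NRR = 0.485 × 3.06834 = 1.48814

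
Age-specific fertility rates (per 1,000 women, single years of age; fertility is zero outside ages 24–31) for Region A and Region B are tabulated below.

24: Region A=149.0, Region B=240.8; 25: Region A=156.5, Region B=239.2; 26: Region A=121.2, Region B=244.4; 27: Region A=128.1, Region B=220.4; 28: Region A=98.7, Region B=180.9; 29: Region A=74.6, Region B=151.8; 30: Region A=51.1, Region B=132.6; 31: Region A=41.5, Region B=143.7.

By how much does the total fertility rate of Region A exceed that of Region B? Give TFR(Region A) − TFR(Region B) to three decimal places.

Region A:
  Sum of ASFRs = 149.0 + 156.5 + 121.2 + 128.1 + 98.7 + 74.6 + 51.1 + 41.5 = 820.7
  TFR = 820.7 / 1000 = 0.8207
Region B:
  Sum of ASFRs = 240.8 + 239.2 + 244.4 + 220.4 + 180.9 + 151.8 + 132.6 + 143.7 = 1553.8
  TFR = 1553.8 / 1000 = 1.5538
Difference = 0.8207 − 1.5538 = -0.7331

-0.733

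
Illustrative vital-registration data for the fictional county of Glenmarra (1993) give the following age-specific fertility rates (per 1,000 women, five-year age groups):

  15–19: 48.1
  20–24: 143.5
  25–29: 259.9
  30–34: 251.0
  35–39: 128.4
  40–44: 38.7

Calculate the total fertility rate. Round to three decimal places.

Sum of ASFRs = 48.1 + 143.5 + 259.9 + 251.0 + 128.4 + 38.7 = 869.6
TFR = 5 × 869.6 / 1000 = 4.348

4.348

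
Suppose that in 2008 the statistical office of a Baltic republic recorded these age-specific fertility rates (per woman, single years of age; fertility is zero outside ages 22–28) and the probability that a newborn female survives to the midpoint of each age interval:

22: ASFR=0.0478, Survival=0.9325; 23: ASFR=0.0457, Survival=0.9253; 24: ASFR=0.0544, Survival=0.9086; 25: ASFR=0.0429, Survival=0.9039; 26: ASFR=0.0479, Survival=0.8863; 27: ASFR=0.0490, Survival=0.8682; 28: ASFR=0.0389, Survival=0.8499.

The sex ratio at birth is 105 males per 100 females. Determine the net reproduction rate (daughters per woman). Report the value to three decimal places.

Proportion female at birth = 100 / (100 + 105) = 0.48780.
Per-age-group product (1 × ASFR × survival probability):
  22: 1 × 0.0478 × 0.9325 = 0.04457
  23: 1 × 0.0457 × 0.9253 = 0.04229
  24: 1 × 0.0544 × 0.9086 = 0.04943
  25: 1 × 0.0429 × 0.9039 = 0.03878
  26: 1 × 0.0479 × 0.8863 = 0.04245
  27: 1 × 0.0490 × 0.8682 = 0.04254
  28: 1 × 0.0389 × 0.8499 = 0.03306
Sum = 0.29312
NRR = 0.48780 × 0.29312 = 0.14298

0.143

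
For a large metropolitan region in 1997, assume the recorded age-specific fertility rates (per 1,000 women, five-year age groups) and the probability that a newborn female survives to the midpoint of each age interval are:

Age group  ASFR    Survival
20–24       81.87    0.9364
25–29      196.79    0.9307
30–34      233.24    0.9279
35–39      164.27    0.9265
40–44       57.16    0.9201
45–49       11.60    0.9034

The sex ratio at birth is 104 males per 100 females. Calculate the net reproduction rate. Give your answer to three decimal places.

Proportion female at birth = 100 / (100 + 104) = 0.49020.
Survival-weighted fertility by age (5·fₓ·Sₓ):
  20–24: 5 × 81.87/1000 × 0.9364 = 0.38332
  25–29: 5 × 196.79/1000 × 0.9307 = 0.91576
  30–34: 5 × 233.24/1000 × 0.9279 = 1.08212
  35–39: 5 × 164.27/1000 × 0.9265 = 0.76098
  40–44: 5 × 57.16/1000 × 0.9201 = 0.26296
  45–49: 5 × 11.60/1000 × 0.9034 = 0.05240
Sum = 3.45754
NRR = 0.49020 × 3.45754 = 1.69489
An NRR exceeding 1 indicates intrinsic growth under these rates.

1.695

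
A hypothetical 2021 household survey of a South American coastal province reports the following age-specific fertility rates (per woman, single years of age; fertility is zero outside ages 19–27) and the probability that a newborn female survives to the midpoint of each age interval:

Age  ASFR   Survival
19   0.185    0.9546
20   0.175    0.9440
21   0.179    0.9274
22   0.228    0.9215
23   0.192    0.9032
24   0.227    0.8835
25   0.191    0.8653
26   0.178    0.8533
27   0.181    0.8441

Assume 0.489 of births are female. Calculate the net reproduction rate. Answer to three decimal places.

Proportion female at birth = 0.489.
Survival-weighted fertility by age (1·fₓ·Sₓ):
  19: 1 × 0.185 × 0.9546 = 0.17660
  20: 1 × 0.175 × 0.9440 = 0.16520
  21: 1 × 0.179 × 0.9274 = 0.16600
  22: 1 × 0.228 × 0.9215 = 0.21010
  23: 1 × 0.192 × 0.9032 = 0.17341
  24: 1 × 0.227 × 0.8835 = 0.20055
  25: 1 × 0.191 × 0.8653 = 0.16527
  26: 1 × 0.178 × 0.8533 = 0.15189
  27: 1 × 0.181 × 0.8441 = 0.15278
Sum = 1.56180
NRR = 0.489 × 1.56180 = 0.76372

0.764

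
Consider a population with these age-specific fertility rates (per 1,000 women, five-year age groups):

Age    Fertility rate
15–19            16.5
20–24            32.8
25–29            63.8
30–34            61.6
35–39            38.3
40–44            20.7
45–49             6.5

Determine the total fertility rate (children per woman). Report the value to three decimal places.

Sum of ASFRs = 16.5 + 32.8 + 63.8 + 61.6 + 38.3 + 20.7 + 6.5 = 240.2
TFR = 5 × 240.2 / 1000 = 1.201

1.201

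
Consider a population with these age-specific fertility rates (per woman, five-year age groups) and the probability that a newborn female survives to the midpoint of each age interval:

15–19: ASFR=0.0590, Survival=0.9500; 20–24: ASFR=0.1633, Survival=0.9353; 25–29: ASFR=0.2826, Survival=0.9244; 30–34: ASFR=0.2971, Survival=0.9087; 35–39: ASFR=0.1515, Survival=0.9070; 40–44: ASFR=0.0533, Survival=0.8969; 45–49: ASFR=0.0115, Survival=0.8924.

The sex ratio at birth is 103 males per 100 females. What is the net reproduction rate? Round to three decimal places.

2.304

Proportion female at birth = 100 / (100 + 103) = 0.49261.
Survival-weighted fertility by age (5·fₓ·Sₓ):
  15–19: 5 × 0.0590 × 0.9500 = 0.28025
  20–24: 5 × 0.1633 × 0.9353 = 0.76367
  25–29: 5 × 0.2826 × 0.9244 = 1.30618
  30–34: 5 × 0.2971 × 0.9087 = 1.34987
  35–39: 5 × 0.1515 × 0.9070 = 0.68705
  40–44: 5 × 0.0533 × 0.8969 = 0.23902
  45–49: 5 × 0.0115 × 0.8924 = 0.05131
Sum = 4.67735
NRR = 0.49261 × 4.67735 = 2.30411
An NRR exceeding 1 indicates intrinsic growth under these rates.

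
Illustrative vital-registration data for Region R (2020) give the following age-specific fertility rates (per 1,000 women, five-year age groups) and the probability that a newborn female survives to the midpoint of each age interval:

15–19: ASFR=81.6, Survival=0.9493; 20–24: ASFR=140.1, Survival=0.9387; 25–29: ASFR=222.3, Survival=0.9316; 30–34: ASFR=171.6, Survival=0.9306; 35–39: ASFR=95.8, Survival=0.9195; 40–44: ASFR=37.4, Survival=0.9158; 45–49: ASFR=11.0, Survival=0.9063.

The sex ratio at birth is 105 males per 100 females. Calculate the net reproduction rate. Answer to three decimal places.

Proportion female at birth = 100 / (100 + 105) = 0.48780.
Survival-weighted fertility by age (5·fₓ·Sₓ):
  15–19: 5 × 81.6/1000 × 0.9493 = 0.38731
  20–24: 5 × 140.1/1000 × 0.9387 = 0.65756
  25–29: 5 × 222.3/1000 × 0.9316 = 1.03547
  30–34: 5 × 171.6/1000 × 0.9306 = 0.79845
  35–39: 5 × 95.8/1000 × 0.9195 = 0.44044
  40–44: 5 × 37.4/1000 × 0.9158 = 0.17125
  45–49: 5 × 11.0/1000 × 0.9063 = 0.04985
Sum = 3.54033
NRR = 0.48780 × 3.54033 = 1.72697

1.727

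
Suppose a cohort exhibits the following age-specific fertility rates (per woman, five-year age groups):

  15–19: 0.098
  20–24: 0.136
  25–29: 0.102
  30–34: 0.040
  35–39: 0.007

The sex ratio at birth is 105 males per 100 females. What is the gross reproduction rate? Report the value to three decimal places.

0.934

Proportion female at birth = 100 / (100 + 105) = 0.48780.
Sum of ASFRs = 0.098 + 0.136 + 0.102 + 0.040 + 0.007 = 0.383
TFR = 5 × 0.383 = 1.915
GRR = 0.48780 × 1.915 = 0.93414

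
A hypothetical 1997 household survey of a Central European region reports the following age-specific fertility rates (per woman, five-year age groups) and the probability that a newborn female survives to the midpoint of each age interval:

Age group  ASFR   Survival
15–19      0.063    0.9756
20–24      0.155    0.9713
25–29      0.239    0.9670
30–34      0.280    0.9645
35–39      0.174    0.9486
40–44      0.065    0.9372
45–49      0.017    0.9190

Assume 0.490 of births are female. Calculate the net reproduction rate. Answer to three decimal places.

Proportion female at birth = 0.490.
Survival-weighted fertility by age (5·fₓ·Sₓ):
  15–19: 5 × 0.063 × 0.9756 = 0.30731
  20–24: 5 × 0.155 × 0.9713 = 0.75276
  25–29: 5 × 0.239 × 0.9670 = 1.15557
  30–34: 5 × 0.280 × 0.9645 = 1.35030
  35–39: 5 × 0.174 × 0.9486 = 0.82528
  40–44: 5 × 0.065 × 0.9372 = 0.30459
  45–49: 5 × 0.017 × 0.9190 = 0.07812
Sum = 4.77393
NRR = 0.490 × 4.77393 = 2.33923
NRR > 1, so each generation more than replaces itself.

2.339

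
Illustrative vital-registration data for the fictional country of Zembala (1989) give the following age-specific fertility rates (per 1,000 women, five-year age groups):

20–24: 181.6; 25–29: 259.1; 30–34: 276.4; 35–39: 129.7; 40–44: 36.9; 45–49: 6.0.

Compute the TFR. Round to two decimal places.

4.45

Sum of ASFRs = 181.6 + 259.1 + 276.4 + 129.7 + 36.9 + 6.0 = 889.7
TFR = 5 × 889.7 / 1000 = 4.4485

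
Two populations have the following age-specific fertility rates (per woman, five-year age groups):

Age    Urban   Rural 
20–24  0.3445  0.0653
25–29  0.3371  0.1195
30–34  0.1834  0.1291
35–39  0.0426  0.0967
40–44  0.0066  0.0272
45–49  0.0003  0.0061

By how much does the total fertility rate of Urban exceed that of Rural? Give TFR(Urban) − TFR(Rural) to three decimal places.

Urban:
  Sum of ASFRs = 0.3445 + 0.3371 + 0.1834 + 0.0426 + 0.0066 + 0.0003 = 0.9145
  TFR = 5 × 0.9145 = 4.5725
Rural:
  Sum of ASFRs = 0.0653 + 0.1195 + 0.1291 + 0.0967 + 0.0272 + 0.0061 = 0.4439
  TFR = 5 × 0.4439 = 2.2195
Difference = 4.5725 − 2.2195 = 2.353

2.353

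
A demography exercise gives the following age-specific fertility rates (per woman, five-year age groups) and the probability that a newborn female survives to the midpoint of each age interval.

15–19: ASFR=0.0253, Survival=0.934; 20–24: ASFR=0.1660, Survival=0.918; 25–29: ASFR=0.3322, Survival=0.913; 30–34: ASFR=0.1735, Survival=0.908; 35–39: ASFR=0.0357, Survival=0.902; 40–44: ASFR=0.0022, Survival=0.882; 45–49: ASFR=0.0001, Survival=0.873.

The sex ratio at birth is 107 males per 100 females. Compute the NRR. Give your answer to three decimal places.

1.621

Proportion female at birth = 100 / (100 + 107) = 0.48309.
Survival-weighted fertility by age (5·fₓ·Sₓ):
  15–19: 5 × 0.0253 × 0.934 = 0.11815
  20–24: 5 × 0.1660 × 0.918 = 0.76194
  25–29: 5 × 0.3322 × 0.913 = 1.51649
  30–34: 5 × 0.1735 × 0.908 = 0.78769
  35–39: 5 × 0.0357 × 0.902 = 0.16101
  40–44: 5 × 0.0022 × 0.882 = 0.00970
  45–49: 5 × 0.0001 × 0.873 = 0.00044
Sum = 3.35542
NRR = 0.48309 × 3.35542 = 1.62097
With NRR above 1 the population is above replacement fertility.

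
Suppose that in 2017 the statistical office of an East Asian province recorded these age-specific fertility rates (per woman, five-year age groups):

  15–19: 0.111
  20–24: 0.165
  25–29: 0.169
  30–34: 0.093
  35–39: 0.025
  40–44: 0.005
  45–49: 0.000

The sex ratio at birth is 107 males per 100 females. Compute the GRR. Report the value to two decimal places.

1.37

Proportion female at birth = 100 / (100 + 107) = 0.48309.
Sum of ASFRs = 0.111 + 0.165 + 0.169 + 0.093 + 0.025 + 0.005 + 0.000 = 0.568
TFR = 5 × 0.568 = 2.84
GRR = 0.48309 × 2.84 = 1.37198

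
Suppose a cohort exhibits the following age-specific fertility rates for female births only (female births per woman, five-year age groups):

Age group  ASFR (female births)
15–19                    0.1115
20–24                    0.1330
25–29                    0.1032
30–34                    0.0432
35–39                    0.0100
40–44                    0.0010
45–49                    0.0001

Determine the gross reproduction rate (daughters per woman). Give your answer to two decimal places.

Sum of female ASFRs = 0.1115 + 0.1330 + 0.1032 + 0.0432 + 0.0100 + 0.0010 + 0.0001 = 0.4020
GRR = 5 × 0.4020 = 2.01

2.01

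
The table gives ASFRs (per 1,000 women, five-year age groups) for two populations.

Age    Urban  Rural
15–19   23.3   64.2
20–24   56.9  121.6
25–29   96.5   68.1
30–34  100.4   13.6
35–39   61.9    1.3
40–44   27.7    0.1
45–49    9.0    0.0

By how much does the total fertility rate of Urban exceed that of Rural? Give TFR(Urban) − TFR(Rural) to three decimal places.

0.534

Urban:
  Sum of ASFRs = 23.3 + 56.9 + 96.5 + 100.4 + 61.9 + 27.7 + 9.0 = 375.7
  TFR = 5 × 375.7 / 1000 = 1.8785
Rural:
  Sum of ASFRs = 64.2 + 121.6 + 68.1 + 13.6 + 1.3 + 0.1 + 0.0 = 268.9
  TFR = 5 × 268.9 / 1000 = 1.3445
Difference = 1.8785 − 1.3445 = 0.534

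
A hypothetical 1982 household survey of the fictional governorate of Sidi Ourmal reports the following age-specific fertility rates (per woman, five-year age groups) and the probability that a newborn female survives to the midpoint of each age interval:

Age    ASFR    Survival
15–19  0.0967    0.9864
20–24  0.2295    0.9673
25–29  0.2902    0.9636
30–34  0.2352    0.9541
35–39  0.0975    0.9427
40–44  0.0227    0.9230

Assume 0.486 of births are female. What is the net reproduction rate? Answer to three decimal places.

2.270

Proportion female at birth = 0.486.
Each age group contributes 5 × ASFR × survival:
  15–19: 5 × 0.0967 × 0.9864 = 0.47692
  20–24: 5 × 0.2295 × 0.9673 = 1.10998
  25–29: 5 × 0.2902 × 0.9636 = 1.39818
  30–34: 5 × 0.2352 × 0.9541 = 1.12202
  35–39: 5 × 0.0975 × 0.9427 = 0.45957
  40–44: 5 × 0.0227 × 0.9230 = 0.10476
Sum = 4.67143
NRR = 0.486 × 4.67143 = 2.27031
With NRR above 1 the population is above replacement fertility.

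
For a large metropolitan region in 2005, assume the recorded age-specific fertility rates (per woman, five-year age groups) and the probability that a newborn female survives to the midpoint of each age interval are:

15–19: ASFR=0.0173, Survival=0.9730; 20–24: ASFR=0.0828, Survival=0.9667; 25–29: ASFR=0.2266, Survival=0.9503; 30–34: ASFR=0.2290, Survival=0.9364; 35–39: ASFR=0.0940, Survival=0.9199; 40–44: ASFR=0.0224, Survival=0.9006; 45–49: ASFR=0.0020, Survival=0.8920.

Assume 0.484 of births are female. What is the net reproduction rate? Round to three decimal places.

Proportion female at birth = 0.484.
Weighting each age-specific rate by interval width and survival:
  15–19: 5 × 0.0173 × 0.9730 = 0.08416
  20–24: 5 × 0.0828 × 0.9667 = 0.40021
  25–29: 5 × 0.2266 × 0.9503 = 1.07669
  30–34: 5 × 0.2290 × 0.9364 = 1.07218
  35–39: 5 × 0.0940 × 0.9199 = 0.43235
  40–44: 5 × 0.0224 × 0.9006 = 0.10087
  45–49: 5 × 0.0020 × 0.8920 = 0.00892
Sum = 3.17538
NRR = 0.484 × 3.17538 = 1.53688

1.537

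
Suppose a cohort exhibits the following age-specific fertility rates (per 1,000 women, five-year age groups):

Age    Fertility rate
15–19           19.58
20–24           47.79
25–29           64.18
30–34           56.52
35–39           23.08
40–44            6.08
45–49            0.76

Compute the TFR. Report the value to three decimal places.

Sum of ASFRs = 19.58 + 47.79 + 64.18 + 56.52 + 23.08 + 6.08 + 0.76 = 217.99
TFR = 5 × 217.99 / 1000 = 1.08995

1.090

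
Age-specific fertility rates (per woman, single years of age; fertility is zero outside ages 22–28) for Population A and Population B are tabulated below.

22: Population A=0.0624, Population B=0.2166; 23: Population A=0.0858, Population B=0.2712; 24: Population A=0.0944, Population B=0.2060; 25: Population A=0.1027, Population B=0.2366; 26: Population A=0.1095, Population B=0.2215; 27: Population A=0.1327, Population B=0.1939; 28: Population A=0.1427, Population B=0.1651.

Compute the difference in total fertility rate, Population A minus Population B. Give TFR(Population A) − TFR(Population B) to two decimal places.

Population A:
  Sum of ASFRs = 0.0624 + 0.0858 + 0.0944 + 0.1027 + 0.1095 + 0.1327 + 0.1427 = 0.7302
  TFR = 0.7302
Population B:
  Sum of ASFRs = 0.2166 + 0.2712 + 0.2060 + 0.2366 + 0.2215 + 0.1939 + 0.1651 = 1.5109
  TFR = 1.5109
Difference = 0.7302 − 1.5109 = -0.7807

-0.78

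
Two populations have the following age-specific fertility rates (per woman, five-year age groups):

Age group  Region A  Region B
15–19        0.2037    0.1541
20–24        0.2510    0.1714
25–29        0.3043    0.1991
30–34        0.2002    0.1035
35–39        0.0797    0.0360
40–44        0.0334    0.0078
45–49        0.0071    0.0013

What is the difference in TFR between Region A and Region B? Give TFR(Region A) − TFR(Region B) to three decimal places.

Region A:
  Sum of ASFRs = 0.2037 + 0.2510 + 0.3043 + 0.2002 + 0.0797 + 0.0334 + 0.0071 = 1.0794
  TFR = 5 × 1.0794 = 5.397
Region B:
  Sum of ASFRs = 0.1541 + 0.1714 + 0.1991 + 0.1035 + 0.0360 + 0.0078 + 0.0013 = 0.6732
  TFR = 5 × 0.6732 = 3.366
Difference = 5.397 − 3.366 = 2.031

2.031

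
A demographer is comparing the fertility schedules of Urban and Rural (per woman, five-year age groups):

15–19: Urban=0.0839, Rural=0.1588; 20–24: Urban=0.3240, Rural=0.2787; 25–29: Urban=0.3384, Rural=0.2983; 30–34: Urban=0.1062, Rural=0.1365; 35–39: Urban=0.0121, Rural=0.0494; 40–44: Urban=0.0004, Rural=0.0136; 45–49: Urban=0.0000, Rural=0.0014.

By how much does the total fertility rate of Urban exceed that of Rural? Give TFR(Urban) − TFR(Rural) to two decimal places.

Urban:
  Sum of ASFRs = 0.0839 + 0.3240 + 0.3384 + 0.1062 + 0.0121 + 0.0004 + 0.0000 = 0.8650
  TFR = 5 × 0.8650 = 4.325
Rural:
  Sum of ASFRs = 0.1588 + 0.2787 + 0.2983 + 0.1365 + 0.0494 + 0.0136 + 0.0014 = 0.9367
  TFR = 5 × 0.9367 = 4.6835
Difference = 4.325 − 4.6835 = -0.3585

-0.36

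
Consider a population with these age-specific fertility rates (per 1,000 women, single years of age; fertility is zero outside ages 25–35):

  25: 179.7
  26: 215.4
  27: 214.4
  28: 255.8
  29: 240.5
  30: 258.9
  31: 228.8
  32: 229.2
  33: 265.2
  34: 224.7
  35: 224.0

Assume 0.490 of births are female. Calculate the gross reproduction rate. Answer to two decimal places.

Proportion female at birth = 0.490.
Sum of ASFRs = 179.7 + 215.4 + 214.4 + 255.8 + 240.5 + 258.9 + 228.8 + 229.2 + 265.2 + 224.7 + 224.0 = 2536.6
TFR = 2536.6 / 1000 = 2.5366
GRR = 0.490 × 2.5366 = 1.24293

1.24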